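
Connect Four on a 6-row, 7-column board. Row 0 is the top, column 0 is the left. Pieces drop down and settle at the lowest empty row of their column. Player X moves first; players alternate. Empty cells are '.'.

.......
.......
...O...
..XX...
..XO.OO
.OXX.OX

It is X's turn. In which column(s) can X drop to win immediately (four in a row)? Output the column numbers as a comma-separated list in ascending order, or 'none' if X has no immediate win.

col 0: drop X → no win
col 1: drop X → no win
col 2: drop X → WIN!
col 3: drop X → no win
col 4: drop X → no win
col 5: drop X → no win
col 6: drop X → no win

Answer: 2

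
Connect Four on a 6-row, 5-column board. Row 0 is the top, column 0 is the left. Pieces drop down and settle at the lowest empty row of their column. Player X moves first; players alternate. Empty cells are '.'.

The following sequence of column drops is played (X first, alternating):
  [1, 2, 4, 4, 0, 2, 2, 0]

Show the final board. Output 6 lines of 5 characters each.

Answer: .....
.....
.....
..X..
O.O.O
XXO.X

Derivation:
Move 1: X drops in col 1, lands at row 5
Move 2: O drops in col 2, lands at row 5
Move 3: X drops in col 4, lands at row 5
Move 4: O drops in col 4, lands at row 4
Move 5: X drops in col 0, lands at row 5
Move 6: O drops in col 2, lands at row 4
Move 7: X drops in col 2, lands at row 3
Move 8: O drops in col 0, lands at row 4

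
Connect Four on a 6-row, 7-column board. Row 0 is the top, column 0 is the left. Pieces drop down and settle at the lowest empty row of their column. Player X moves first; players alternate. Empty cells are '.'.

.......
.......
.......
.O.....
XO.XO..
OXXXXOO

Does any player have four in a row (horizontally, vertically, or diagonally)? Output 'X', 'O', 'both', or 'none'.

X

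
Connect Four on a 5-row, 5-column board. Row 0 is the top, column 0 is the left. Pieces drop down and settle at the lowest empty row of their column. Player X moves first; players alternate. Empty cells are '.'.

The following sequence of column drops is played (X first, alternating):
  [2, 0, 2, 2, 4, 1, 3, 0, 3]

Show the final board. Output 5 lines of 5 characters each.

Move 1: X drops in col 2, lands at row 4
Move 2: O drops in col 0, lands at row 4
Move 3: X drops in col 2, lands at row 3
Move 4: O drops in col 2, lands at row 2
Move 5: X drops in col 4, lands at row 4
Move 6: O drops in col 1, lands at row 4
Move 7: X drops in col 3, lands at row 4
Move 8: O drops in col 0, lands at row 3
Move 9: X drops in col 3, lands at row 3

Answer: .....
.....
..O..
O.XX.
OOXXX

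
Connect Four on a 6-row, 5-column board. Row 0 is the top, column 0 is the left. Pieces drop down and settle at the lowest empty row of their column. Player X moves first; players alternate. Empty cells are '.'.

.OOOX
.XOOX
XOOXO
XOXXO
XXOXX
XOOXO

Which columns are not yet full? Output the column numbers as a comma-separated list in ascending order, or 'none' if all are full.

col 0: top cell = '.' → open
col 1: top cell = 'O' → FULL
col 2: top cell = 'O' → FULL
col 3: top cell = 'O' → FULL
col 4: top cell = 'X' → FULL

Answer: 0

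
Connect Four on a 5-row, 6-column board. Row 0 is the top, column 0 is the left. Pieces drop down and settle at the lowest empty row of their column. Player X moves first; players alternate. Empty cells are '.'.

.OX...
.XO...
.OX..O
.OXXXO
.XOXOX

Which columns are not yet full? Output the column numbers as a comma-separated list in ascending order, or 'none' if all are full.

col 0: top cell = '.' → open
col 1: top cell = 'O' → FULL
col 2: top cell = 'X' → FULL
col 3: top cell = '.' → open
col 4: top cell = '.' → open
col 5: top cell = '.' → open

Answer: 0,3,4,5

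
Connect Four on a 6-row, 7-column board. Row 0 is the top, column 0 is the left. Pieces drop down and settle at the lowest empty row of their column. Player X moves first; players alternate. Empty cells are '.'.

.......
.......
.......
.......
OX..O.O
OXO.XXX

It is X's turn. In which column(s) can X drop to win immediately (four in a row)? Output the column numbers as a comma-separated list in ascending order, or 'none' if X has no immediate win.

Answer: 3

Derivation:
col 0: drop X → no win
col 1: drop X → no win
col 2: drop X → no win
col 3: drop X → WIN!
col 4: drop X → no win
col 5: drop X → no win
col 6: drop X → no win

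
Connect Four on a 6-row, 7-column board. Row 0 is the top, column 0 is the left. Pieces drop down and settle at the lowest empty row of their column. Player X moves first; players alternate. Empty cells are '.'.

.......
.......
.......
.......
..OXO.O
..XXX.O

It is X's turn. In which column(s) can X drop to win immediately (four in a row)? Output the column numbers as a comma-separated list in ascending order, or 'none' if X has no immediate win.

col 0: drop X → no win
col 1: drop X → WIN!
col 2: drop X → no win
col 3: drop X → no win
col 4: drop X → no win
col 5: drop X → WIN!
col 6: drop X → no win

Answer: 1,5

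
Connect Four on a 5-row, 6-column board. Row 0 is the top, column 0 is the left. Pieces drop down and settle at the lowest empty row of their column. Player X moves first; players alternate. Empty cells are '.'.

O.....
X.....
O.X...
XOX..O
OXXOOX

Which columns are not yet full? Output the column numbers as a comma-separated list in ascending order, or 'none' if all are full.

Answer: 1,2,3,4,5

Derivation:
col 0: top cell = 'O' → FULL
col 1: top cell = '.' → open
col 2: top cell = '.' → open
col 3: top cell = '.' → open
col 4: top cell = '.' → open
col 5: top cell = '.' → open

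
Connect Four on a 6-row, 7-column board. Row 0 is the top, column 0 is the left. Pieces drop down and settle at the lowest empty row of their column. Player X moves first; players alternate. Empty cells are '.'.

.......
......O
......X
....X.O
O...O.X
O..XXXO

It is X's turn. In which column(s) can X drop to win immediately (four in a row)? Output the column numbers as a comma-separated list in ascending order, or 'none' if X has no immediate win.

Answer: 2

Derivation:
col 0: drop X → no win
col 1: drop X → no win
col 2: drop X → WIN!
col 3: drop X → no win
col 4: drop X → no win
col 5: drop X → no win
col 6: drop X → no win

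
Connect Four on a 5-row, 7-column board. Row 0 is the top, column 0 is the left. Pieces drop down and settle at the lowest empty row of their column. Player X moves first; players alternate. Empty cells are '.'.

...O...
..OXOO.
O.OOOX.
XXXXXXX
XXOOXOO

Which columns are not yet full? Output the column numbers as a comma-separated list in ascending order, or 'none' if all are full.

Answer: 0,1,2,4,5,6

Derivation:
col 0: top cell = '.' → open
col 1: top cell = '.' → open
col 2: top cell = '.' → open
col 3: top cell = 'O' → FULL
col 4: top cell = '.' → open
col 5: top cell = '.' → open
col 6: top cell = '.' → open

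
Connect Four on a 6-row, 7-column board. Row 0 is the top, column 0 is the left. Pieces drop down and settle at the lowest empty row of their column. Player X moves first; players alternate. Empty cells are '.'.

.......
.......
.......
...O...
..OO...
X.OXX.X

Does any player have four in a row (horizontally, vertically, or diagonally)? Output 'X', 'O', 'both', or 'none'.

none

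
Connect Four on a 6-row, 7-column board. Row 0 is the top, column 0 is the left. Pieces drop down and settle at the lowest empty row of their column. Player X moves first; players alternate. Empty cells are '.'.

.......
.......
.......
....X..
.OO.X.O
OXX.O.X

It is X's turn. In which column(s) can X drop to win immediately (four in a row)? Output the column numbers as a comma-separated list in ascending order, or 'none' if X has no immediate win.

col 0: drop X → no win
col 1: drop X → no win
col 2: drop X → no win
col 3: drop X → no win
col 4: drop X → no win
col 5: drop X → no win
col 6: drop X → no win

Answer: none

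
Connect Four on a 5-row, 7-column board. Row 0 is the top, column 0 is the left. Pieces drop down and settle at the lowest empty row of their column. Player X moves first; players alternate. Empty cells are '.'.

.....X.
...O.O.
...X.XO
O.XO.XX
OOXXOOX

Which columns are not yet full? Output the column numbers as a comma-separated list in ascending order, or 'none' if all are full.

Answer: 0,1,2,3,4,6

Derivation:
col 0: top cell = '.' → open
col 1: top cell = '.' → open
col 2: top cell = '.' → open
col 3: top cell = '.' → open
col 4: top cell = '.' → open
col 5: top cell = 'X' → FULL
col 6: top cell = '.' → open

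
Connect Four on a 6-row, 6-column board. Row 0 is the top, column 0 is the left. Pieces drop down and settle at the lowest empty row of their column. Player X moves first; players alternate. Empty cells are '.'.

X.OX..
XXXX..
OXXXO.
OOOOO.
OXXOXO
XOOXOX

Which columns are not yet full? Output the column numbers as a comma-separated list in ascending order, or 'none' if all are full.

col 0: top cell = 'X' → FULL
col 1: top cell = '.' → open
col 2: top cell = 'O' → FULL
col 3: top cell = 'X' → FULL
col 4: top cell = '.' → open
col 5: top cell = '.' → open

Answer: 1,4,5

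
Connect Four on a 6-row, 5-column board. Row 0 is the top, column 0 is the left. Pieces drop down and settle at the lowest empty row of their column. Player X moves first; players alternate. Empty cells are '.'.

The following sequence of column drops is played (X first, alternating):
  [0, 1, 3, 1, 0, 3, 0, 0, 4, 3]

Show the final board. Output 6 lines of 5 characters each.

Answer: .....
.....
O....
X..O.
XO.O.
XO.XX

Derivation:
Move 1: X drops in col 0, lands at row 5
Move 2: O drops in col 1, lands at row 5
Move 3: X drops in col 3, lands at row 5
Move 4: O drops in col 1, lands at row 4
Move 5: X drops in col 0, lands at row 4
Move 6: O drops in col 3, lands at row 4
Move 7: X drops in col 0, lands at row 3
Move 8: O drops in col 0, lands at row 2
Move 9: X drops in col 4, lands at row 5
Move 10: O drops in col 3, lands at row 3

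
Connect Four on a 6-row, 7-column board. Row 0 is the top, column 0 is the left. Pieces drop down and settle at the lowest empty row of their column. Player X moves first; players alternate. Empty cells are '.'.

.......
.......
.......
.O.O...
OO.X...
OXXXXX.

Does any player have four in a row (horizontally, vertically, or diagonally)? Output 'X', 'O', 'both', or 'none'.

X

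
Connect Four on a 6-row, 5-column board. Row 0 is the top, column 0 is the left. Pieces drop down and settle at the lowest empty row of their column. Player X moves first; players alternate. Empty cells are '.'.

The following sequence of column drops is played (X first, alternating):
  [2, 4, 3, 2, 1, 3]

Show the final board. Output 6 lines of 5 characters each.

Move 1: X drops in col 2, lands at row 5
Move 2: O drops in col 4, lands at row 5
Move 3: X drops in col 3, lands at row 5
Move 4: O drops in col 2, lands at row 4
Move 5: X drops in col 1, lands at row 5
Move 6: O drops in col 3, lands at row 4

Answer: .....
.....
.....
.....
..OO.
.XXXO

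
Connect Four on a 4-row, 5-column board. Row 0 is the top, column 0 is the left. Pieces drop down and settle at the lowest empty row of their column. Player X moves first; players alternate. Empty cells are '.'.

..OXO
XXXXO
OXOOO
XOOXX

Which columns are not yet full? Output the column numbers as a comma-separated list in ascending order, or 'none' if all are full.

col 0: top cell = '.' → open
col 1: top cell = '.' → open
col 2: top cell = 'O' → FULL
col 3: top cell = 'X' → FULL
col 4: top cell = 'O' → FULL

Answer: 0,1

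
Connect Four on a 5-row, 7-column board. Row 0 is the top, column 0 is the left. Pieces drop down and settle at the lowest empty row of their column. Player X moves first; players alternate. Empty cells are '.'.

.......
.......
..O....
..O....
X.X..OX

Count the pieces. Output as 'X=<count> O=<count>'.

X=3 O=3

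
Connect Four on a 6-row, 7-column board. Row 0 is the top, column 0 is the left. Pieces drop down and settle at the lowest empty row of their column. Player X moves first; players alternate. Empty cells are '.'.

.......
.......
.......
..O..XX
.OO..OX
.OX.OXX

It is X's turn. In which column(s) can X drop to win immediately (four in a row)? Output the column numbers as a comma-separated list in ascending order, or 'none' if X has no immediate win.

Answer: 6

Derivation:
col 0: drop X → no win
col 1: drop X → no win
col 2: drop X → no win
col 3: drop X → no win
col 4: drop X → no win
col 5: drop X → no win
col 6: drop X → WIN!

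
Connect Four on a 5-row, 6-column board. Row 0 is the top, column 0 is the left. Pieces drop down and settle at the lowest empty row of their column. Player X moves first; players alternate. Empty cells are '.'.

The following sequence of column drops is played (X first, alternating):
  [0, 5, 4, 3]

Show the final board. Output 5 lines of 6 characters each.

Answer: ......
......
......
......
X..OXO

Derivation:
Move 1: X drops in col 0, lands at row 4
Move 2: O drops in col 5, lands at row 4
Move 3: X drops in col 4, lands at row 4
Move 4: O drops in col 3, lands at row 4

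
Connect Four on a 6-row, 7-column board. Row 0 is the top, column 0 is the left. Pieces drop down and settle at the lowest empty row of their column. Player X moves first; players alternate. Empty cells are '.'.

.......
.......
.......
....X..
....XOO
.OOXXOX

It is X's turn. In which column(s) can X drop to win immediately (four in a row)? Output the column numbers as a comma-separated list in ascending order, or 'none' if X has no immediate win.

col 0: drop X → no win
col 1: drop X → no win
col 2: drop X → no win
col 3: drop X → no win
col 4: drop X → WIN!
col 5: drop X → no win
col 6: drop X → no win

Answer: 4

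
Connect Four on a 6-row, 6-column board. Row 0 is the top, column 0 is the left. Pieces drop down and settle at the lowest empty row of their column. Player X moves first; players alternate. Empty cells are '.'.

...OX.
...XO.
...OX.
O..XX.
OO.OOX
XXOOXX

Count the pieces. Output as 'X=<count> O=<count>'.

X=10 O=10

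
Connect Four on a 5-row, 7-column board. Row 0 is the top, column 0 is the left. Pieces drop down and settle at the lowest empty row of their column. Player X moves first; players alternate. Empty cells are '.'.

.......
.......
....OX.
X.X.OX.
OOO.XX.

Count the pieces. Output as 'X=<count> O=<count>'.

X=6 O=5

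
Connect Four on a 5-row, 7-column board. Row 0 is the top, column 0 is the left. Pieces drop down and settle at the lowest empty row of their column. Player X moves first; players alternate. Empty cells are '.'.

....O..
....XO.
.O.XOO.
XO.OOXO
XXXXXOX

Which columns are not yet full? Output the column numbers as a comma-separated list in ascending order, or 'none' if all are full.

col 0: top cell = '.' → open
col 1: top cell = '.' → open
col 2: top cell = '.' → open
col 3: top cell = '.' → open
col 4: top cell = 'O' → FULL
col 5: top cell = '.' → open
col 6: top cell = '.' → open

Answer: 0,1,2,3,5,6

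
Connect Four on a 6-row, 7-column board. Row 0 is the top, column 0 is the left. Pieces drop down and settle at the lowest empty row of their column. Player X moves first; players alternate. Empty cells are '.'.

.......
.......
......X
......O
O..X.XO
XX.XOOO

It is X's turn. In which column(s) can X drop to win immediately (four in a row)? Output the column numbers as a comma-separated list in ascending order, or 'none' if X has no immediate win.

Answer: 2

Derivation:
col 0: drop X → no win
col 1: drop X → no win
col 2: drop X → WIN!
col 3: drop X → no win
col 4: drop X → no win
col 5: drop X → no win
col 6: drop X → no win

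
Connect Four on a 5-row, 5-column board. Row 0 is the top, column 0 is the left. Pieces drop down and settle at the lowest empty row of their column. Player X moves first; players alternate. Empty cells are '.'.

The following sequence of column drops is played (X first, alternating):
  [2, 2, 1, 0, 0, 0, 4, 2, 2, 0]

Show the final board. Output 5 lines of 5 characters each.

Move 1: X drops in col 2, lands at row 4
Move 2: O drops in col 2, lands at row 3
Move 3: X drops in col 1, lands at row 4
Move 4: O drops in col 0, lands at row 4
Move 5: X drops in col 0, lands at row 3
Move 6: O drops in col 0, lands at row 2
Move 7: X drops in col 4, lands at row 4
Move 8: O drops in col 2, lands at row 2
Move 9: X drops in col 2, lands at row 1
Move 10: O drops in col 0, lands at row 1

Answer: .....
O.X..
O.O..
X.O..
OXX.X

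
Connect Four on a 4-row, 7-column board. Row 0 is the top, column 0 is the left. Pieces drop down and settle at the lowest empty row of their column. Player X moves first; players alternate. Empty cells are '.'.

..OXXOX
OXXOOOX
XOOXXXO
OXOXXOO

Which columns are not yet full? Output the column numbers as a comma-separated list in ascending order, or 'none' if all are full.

Answer: 0,1

Derivation:
col 0: top cell = '.' → open
col 1: top cell = '.' → open
col 2: top cell = 'O' → FULL
col 3: top cell = 'X' → FULL
col 4: top cell = 'X' → FULL
col 5: top cell = 'O' → FULL
col 6: top cell = 'X' → FULL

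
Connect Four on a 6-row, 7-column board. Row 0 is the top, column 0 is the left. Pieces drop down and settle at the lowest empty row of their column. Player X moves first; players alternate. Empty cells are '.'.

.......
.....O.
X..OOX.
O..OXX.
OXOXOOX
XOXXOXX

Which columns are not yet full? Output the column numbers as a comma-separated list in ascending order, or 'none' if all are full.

Answer: 0,1,2,3,4,5,6

Derivation:
col 0: top cell = '.' → open
col 1: top cell = '.' → open
col 2: top cell = '.' → open
col 3: top cell = '.' → open
col 4: top cell = '.' → open
col 5: top cell = '.' → open
col 6: top cell = '.' → open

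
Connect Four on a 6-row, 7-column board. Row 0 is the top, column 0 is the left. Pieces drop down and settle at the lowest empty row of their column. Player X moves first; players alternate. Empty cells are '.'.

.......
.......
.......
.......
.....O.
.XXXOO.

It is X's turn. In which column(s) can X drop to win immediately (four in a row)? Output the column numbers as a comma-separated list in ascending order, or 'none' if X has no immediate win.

Answer: 0

Derivation:
col 0: drop X → WIN!
col 1: drop X → no win
col 2: drop X → no win
col 3: drop X → no win
col 4: drop X → no win
col 5: drop X → no win
col 6: drop X → no win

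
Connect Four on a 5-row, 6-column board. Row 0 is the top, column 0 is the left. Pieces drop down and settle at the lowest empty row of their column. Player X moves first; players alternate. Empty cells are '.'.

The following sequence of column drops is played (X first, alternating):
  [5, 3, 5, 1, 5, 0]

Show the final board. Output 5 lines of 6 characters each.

Answer: ......
......
.....X
.....X
OO.O.X

Derivation:
Move 1: X drops in col 5, lands at row 4
Move 2: O drops in col 3, lands at row 4
Move 3: X drops in col 5, lands at row 3
Move 4: O drops in col 1, lands at row 4
Move 5: X drops in col 5, lands at row 2
Move 6: O drops in col 0, lands at row 4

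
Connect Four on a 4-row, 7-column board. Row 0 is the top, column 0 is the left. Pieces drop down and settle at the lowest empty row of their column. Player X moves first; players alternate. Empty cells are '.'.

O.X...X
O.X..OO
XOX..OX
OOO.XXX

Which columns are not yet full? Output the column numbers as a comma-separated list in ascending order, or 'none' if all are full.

col 0: top cell = 'O' → FULL
col 1: top cell = '.' → open
col 2: top cell = 'X' → FULL
col 3: top cell = '.' → open
col 4: top cell = '.' → open
col 5: top cell = '.' → open
col 6: top cell = 'X' → FULL

Answer: 1,3,4,5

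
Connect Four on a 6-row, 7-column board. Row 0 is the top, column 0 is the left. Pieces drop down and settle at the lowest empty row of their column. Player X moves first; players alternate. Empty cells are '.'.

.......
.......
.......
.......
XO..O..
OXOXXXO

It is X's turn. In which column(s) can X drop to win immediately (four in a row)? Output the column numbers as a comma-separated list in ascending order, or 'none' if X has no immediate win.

col 0: drop X → no win
col 1: drop X → no win
col 2: drop X → no win
col 3: drop X → no win
col 4: drop X → no win
col 5: drop X → no win
col 6: drop X → no win

Answer: none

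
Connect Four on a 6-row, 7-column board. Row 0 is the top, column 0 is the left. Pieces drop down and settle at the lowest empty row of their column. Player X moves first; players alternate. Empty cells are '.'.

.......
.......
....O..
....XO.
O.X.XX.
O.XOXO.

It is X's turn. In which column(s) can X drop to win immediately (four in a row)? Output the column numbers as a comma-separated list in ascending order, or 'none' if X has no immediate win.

Answer: 3

Derivation:
col 0: drop X → no win
col 1: drop X → no win
col 2: drop X → no win
col 3: drop X → WIN!
col 4: drop X → no win
col 5: drop X → no win
col 6: drop X → no win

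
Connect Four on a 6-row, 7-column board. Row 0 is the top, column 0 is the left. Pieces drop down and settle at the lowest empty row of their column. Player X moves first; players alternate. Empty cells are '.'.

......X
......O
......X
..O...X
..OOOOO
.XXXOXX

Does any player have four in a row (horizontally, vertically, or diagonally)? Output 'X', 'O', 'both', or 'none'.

O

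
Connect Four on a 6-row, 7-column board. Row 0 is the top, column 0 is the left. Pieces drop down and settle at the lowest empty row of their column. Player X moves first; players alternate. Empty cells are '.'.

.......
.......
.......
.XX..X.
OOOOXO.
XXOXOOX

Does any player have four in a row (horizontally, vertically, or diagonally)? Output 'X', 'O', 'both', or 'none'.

O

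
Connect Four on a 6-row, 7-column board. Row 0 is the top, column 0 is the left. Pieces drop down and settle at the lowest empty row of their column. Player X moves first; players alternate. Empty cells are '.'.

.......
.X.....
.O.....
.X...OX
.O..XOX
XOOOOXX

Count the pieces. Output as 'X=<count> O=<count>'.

X=8 O=8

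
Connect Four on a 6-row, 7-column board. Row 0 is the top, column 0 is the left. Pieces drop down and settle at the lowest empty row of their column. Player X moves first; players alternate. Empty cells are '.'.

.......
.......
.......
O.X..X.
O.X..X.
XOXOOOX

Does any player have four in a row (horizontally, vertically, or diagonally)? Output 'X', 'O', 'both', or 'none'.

none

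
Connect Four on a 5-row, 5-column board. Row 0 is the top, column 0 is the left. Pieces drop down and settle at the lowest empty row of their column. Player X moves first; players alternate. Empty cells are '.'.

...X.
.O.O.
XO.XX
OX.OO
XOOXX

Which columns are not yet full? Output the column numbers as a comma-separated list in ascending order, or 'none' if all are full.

col 0: top cell = '.' → open
col 1: top cell = '.' → open
col 2: top cell = '.' → open
col 3: top cell = 'X' → FULL
col 4: top cell = '.' → open

Answer: 0,1,2,4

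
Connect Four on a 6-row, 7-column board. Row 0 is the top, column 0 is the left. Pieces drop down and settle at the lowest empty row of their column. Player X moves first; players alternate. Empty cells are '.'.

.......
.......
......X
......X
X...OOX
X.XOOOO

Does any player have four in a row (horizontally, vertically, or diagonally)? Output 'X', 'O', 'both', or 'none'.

O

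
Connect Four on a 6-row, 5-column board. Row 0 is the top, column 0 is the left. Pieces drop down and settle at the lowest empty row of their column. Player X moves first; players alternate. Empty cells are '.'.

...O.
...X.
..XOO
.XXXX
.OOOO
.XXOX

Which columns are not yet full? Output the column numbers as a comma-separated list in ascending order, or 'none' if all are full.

col 0: top cell = '.' → open
col 1: top cell = '.' → open
col 2: top cell = '.' → open
col 3: top cell = 'O' → FULL
col 4: top cell = '.' → open

Answer: 0,1,2,4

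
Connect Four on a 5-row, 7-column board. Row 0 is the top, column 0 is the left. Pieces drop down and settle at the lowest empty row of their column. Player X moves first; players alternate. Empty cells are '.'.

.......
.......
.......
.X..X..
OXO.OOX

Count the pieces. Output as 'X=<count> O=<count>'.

X=4 O=4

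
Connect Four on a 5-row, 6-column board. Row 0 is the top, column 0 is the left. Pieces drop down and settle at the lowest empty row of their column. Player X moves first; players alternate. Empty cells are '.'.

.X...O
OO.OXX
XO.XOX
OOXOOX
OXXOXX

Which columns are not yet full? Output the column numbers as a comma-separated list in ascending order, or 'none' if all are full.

Answer: 0,2,3,4

Derivation:
col 0: top cell = '.' → open
col 1: top cell = 'X' → FULL
col 2: top cell = '.' → open
col 3: top cell = '.' → open
col 4: top cell = '.' → open
col 5: top cell = 'O' → FULL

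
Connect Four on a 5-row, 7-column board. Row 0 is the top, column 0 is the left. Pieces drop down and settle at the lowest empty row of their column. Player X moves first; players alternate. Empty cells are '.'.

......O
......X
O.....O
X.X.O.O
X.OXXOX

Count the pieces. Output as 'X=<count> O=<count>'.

X=7 O=7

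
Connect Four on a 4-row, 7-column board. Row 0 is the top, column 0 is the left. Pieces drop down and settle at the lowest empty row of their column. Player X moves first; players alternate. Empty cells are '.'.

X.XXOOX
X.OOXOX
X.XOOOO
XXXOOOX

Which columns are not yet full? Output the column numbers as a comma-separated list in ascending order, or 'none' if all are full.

col 0: top cell = 'X' → FULL
col 1: top cell = '.' → open
col 2: top cell = 'X' → FULL
col 3: top cell = 'X' → FULL
col 4: top cell = 'O' → FULL
col 5: top cell = 'O' → FULL
col 6: top cell = 'X' → FULL

Answer: 1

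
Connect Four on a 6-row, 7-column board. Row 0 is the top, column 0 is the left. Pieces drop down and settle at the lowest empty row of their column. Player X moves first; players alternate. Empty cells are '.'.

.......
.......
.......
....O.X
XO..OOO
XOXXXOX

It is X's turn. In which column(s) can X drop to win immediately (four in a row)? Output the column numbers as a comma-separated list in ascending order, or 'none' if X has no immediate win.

col 0: drop X → no win
col 1: drop X → no win
col 2: drop X → no win
col 3: drop X → no win
col 4: drop X → no win
col 5: drop X → no win
col 6: drop X → no win

Answer: none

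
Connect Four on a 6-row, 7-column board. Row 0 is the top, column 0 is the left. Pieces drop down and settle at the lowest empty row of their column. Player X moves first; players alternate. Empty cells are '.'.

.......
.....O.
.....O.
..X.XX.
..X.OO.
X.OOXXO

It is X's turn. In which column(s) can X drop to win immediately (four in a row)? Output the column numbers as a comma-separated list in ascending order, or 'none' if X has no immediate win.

Answer: none

Derivation:
col 0: drop X → no win
col 1: drop X → no win
col 2: drop X → no win
col 3: drop X → no win
col 4: drop X → no win
col 5: drop X → no win
col 6: drop X → no win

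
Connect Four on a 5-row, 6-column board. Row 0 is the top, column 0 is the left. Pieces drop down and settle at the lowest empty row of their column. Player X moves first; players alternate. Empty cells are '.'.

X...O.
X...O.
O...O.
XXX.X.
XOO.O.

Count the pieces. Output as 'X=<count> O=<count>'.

X=7 O=7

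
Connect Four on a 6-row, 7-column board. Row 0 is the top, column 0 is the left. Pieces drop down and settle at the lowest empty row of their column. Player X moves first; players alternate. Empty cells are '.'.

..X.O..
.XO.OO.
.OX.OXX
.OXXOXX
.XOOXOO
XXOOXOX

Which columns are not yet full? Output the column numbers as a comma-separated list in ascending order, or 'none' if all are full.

col 0: top cell = '.' → open
col 1: top cell = '.' → open
col 2: top cell = 'X' → FULL
col 3: top cell = '.' → open
col 4: top cell = 'O' → FULL
col 5: top cell = '.' → open
col 6: top cell = '.' → open

Answer: 0,1,3,5,6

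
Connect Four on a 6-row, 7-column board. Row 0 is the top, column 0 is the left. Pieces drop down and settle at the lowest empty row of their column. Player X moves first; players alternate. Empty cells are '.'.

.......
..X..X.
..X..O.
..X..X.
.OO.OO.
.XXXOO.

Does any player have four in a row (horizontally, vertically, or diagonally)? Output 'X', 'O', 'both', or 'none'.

none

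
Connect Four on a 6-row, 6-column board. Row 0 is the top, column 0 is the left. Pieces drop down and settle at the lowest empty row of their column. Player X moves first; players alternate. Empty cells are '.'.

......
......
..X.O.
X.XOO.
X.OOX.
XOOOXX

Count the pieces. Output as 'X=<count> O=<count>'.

X=8 O=8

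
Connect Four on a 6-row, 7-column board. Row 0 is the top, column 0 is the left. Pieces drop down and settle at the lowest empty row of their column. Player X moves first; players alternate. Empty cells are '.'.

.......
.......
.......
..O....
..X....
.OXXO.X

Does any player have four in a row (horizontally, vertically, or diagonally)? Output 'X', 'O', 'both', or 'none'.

none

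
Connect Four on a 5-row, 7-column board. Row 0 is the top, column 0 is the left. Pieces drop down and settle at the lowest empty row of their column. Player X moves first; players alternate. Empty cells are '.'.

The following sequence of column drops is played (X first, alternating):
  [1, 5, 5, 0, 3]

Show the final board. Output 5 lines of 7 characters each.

Move 1: X drops in col 1, lands at row 4
Move 2: O drops in col 5, lands at row 4
Move 3: X drops in col 5, lands at row 3
Move 4: O drops in col 0, lands at row 4
Move 5: X drops in col 3, lands at row 4

Answer: .......
.......
.......
.....X.
OX.X.O.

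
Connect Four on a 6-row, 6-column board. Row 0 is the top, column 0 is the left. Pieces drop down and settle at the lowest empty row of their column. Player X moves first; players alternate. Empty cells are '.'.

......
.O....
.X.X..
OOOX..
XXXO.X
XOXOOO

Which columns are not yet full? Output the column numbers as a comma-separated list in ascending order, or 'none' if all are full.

col 0: top cell = '.' → open
col 1: top cell = '.' → open
col 2: top cell = '.' → open
col 3: top cell = '.' → open
col 4: top cell = '.' → open
col 5: top cell = '.' → open

Answer: 0,1,2,3,4,5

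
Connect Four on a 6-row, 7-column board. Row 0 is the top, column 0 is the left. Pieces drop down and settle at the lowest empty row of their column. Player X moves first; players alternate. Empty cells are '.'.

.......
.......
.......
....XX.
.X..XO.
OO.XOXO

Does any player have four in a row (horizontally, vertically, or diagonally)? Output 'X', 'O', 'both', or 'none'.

none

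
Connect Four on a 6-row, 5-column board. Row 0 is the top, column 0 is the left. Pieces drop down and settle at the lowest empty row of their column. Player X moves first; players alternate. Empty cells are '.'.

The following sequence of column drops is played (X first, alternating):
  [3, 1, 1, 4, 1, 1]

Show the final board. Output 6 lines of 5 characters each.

Answer: .....
.....
.O...
.X...
.X...
.O.XO

Derivation:
Move 1: X drops in col 3, lands at row 5
Move 2: O drops in col 1, lands at row 5
Move 3: X drops in col 1, lands at row 4
Move 4: O drops in col 4, lands at row 5
Move 5: X drops in col 1, lands at row 3
Move 6: O drops in col 1, lands at row 2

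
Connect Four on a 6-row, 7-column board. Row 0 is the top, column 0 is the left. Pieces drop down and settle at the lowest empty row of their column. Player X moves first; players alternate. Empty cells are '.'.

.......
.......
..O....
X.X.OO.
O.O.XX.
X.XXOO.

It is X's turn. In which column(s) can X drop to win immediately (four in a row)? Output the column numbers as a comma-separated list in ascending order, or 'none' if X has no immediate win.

col 0: drop X → no win
col 1: drop X → WIN!
col 2: drop X → no win
col 3: drop X → no win
col 4: drop X → no win
col 5: drop X → no win
col 6: drop X → no win

Answer: 1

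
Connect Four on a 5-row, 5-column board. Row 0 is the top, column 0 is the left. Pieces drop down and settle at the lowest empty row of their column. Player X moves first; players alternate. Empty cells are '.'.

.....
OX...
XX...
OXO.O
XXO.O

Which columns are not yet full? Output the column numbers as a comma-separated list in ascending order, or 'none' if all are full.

Answer: 0,1,2,3,4

Derivation:
col 0: top cell = '.' → open
col 1: top cell = '.' → open
col 2: top cell = '.' → open
col 3: top cell = '.' → open
col 4: top cell = '.' → open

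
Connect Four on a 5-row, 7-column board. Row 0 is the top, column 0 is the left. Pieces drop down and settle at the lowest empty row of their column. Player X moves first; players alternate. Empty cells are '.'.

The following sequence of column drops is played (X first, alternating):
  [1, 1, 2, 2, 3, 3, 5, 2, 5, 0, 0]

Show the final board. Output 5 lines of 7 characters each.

Answer: .......
.......
..O....
XOOO.X.
OXXX.X.

Derivation:
Move 1: X drops in col 1, lands at row 4
Move 2: O drops in col 1, lands at row 3
Move 3: X drops in col 2, lands at row 4
Move 4: O drops in col 2, lands at row 3
Move 5: X drops in col 3, lands at row 4
Move 6: O drops in col 3, lands at row 3
Move 7: X drops in col 5, lands at row 4
Move 8: O drops in col 2, lands at row 2
Move 9: X drops in col 5, lands at row 3
Move 10: O drops in col 0, lands at row 4
Move 11: X drops in col 0, lands at row 3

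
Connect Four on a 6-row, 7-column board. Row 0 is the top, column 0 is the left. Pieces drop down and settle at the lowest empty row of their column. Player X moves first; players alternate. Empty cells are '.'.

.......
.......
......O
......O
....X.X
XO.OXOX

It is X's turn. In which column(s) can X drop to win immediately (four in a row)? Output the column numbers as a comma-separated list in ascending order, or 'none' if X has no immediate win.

col 0: drop X → no win
col 1: drop X → no win
col 2: drop X → no win
col 3: drop X → no win
col 4: drop X → no win
col 5: drop X → no win
col 6: drop X → no win

Answer: none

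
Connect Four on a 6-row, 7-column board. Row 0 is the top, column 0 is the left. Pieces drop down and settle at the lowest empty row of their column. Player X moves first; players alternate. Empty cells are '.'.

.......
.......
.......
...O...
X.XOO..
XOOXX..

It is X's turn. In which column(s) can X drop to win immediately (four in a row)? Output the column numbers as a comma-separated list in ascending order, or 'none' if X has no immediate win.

Answer: none

Derivation:
col 0: drop X → no win
col 1: drop X → no win
col 2: drop X → no win
col 3: drop X → no win
col 4: drop X → no win
col 5: drop X → no win
col 6: drop X → no win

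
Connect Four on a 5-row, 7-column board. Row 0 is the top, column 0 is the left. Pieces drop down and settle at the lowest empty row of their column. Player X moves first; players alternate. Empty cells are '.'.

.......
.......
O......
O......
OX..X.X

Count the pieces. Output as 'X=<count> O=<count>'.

X=3 O=3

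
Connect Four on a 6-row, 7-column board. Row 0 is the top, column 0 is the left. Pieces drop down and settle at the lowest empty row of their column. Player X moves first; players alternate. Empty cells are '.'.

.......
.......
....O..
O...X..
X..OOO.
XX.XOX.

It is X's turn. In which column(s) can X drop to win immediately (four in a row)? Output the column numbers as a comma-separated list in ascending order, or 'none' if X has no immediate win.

col 0: drop X → no win
col 1: drop X → no win
col 2: drop X → WIN!
col 3: drop X → no win
col 4: drop X → no win
col 5: drop X → no win
col 6: drop X → no win

Answer: 2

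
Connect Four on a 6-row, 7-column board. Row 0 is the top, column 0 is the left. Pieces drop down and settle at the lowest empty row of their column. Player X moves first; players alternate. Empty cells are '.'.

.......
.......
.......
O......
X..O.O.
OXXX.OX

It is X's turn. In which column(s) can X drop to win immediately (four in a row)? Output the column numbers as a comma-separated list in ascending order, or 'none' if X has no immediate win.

col 0: drop X → no win
col 1: drop X → no win
col 2: drop X → no win
col 3: drop X → no win
col 4: drop X → WIN!
col 5: drop X → no win
col 6: drop X → no win

Answer: 4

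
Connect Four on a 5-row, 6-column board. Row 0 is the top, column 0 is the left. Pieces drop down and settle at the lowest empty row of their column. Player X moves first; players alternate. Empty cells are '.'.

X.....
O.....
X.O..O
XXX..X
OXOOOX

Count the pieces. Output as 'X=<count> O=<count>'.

X=8 O=7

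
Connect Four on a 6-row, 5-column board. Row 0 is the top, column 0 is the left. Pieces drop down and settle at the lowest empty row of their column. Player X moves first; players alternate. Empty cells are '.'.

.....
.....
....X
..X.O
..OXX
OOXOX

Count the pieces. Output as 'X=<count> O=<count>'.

X=6 O=5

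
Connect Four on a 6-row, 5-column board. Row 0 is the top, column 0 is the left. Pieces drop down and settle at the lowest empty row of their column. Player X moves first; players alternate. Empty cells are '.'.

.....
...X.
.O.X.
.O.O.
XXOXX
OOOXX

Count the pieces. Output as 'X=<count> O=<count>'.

X=8 O=7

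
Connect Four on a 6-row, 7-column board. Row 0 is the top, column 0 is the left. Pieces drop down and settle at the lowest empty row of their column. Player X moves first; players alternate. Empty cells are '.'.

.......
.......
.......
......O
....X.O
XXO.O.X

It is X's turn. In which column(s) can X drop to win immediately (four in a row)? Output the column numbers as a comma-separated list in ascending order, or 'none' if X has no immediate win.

Answer: none

Derivation:
col 0: drop X → no win
col 1: drop X → no win
col 2: drop X → no win
col 3: drop X → no win
col 4: drop X → no win
col 5: drop X → no win
col 6: drop X → no win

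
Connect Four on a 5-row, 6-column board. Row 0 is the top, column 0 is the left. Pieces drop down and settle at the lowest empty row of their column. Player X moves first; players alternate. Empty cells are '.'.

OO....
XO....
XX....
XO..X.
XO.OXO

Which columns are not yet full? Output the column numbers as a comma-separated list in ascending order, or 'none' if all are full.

col 0: top cell = 'O' → FULL
col 1: top cell = 'O' → FULL
col 2: top cell = '.' → open
col 3: top cell = '.' → open
col 4: top cell = '.' → open
col 5: top cell = '.' → open

Answer: 2,3,4,5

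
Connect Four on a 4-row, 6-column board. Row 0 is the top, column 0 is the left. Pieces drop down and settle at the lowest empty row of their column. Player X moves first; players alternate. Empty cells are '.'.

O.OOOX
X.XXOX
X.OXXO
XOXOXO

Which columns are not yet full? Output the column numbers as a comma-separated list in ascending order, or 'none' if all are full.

Answer: 1

Derivation:
col 0: top cell = 'O' → FULL
col 1: top cell = '.' → open
col 2: top cell = 'O' → FULL
col 3: top cell = 'O' → FULL
col 4: top cell = 'O' → FULL
col 5: top cell = 'X' → FULL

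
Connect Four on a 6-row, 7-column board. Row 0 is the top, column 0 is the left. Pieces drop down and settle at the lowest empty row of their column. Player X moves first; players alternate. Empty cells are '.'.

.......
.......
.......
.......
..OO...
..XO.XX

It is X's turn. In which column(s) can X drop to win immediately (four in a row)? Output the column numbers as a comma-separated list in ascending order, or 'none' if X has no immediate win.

col 0: drop X → no win
col 1: drop X → no win
col 2: drop X → no win
col 3: drop X → no win
col 4: drop X → no win
col 5: drop X → no win
col 6: drop X → no win

Answer: none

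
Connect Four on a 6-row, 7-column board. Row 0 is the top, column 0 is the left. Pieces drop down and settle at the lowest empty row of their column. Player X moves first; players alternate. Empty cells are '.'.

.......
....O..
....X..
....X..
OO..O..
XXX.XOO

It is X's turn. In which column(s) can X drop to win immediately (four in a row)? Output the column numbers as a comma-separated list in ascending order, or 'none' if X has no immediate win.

Answer: 3

Derivation:
col 0: drop X → no win
col 1: drop X → no win
col 2: drop X → no win
col 3: drop X → WIN!
col 4: drop X → no win
col 5: drop X → no win
col 6: drop X → no win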